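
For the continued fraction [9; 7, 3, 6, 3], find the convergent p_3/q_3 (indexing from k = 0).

1270/139

Using pₖ = aₖpₖ₋₁ + pₖ₋₂, qₖ = aₖqₖ₋₁ + qₖ₋₂ (with p₋₁=1, p₋₂=0, q₋₁=0, q₋₂=1):
  k=0: a=9, p=9, q=1
  k=1: a=7, p=64, q=7
  k=2: a=3, p=201, q=22
  k=3: a=6, p=1270, q=139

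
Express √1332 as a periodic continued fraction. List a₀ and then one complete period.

[36; 2, 72]

a₀ = ⌊√1332⌋ = 36.
With m₀=0, d₀=1 and mₖ₊₁ = dₖaₖ − mₖ, dₖ₊₁ = (n − mₖ₊₁²)/dₖ, aₖ₊₁ = ⌊(a₀+mₖ₊₁)/dₖ₊₁⌋:
  k=1: m=36, d=36, a=2
  k=2: m=36, d=1, a=72
d=1 and a=2a₀=72 at k=2, so the next step gives (m, d) = (36, 36) again — its k=1 value — and the period has length 2.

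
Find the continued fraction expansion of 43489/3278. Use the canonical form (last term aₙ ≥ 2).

[13; 3, 1, 2, 1, 16, 13]

43489 = 13·3278 + 875
3278 = 3·875 + 653
875 = 1·653 + 222
653 = 2·222 + 209
222 = 1·209 + 13
209 = 16·13 + 1
13 = 13·1 + 0  (stop)
So 43489/3278 = [13; 3, 1, 2, 1, 16, 13].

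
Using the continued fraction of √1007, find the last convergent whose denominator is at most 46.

√1007 = [31; 1, 2, 1, 2, 1, 62, …] (period length 6).
Convergents:
  p_0/q_0 = 31/1
  p_1/q_1 = 32/1
  p_2/q_2 = 95/3
  p_3/q_3 = 127/4
  p_4/q_4 = 349/11
  p_5/q_5 = 476/15
  p_6/q_6 = 29861/941
q_5 = 15 ≤ 46 < 941 = q_6, so the answer is 476/15.

476/15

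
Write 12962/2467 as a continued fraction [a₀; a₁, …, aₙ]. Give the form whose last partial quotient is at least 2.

[5; 3, 1, 14, 3, 2, 2, 2]

12962 = 5×2467 + 627
2467 = 3×627 + 586
627 = 1×586 + 41
586 = 14×41 + 12
41 = 3×12 + 5
12 = 2×5 + 2
5 = 2×2 + 1
2 = 2×1 + 0  (stop)
So 12962/2467 = [5; 3, 1, 14, 3, 2, 2, 2].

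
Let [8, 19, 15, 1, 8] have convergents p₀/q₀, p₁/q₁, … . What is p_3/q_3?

Using pₖ = aₖpₖ₋₁ + pₖ₋₂, qₖ = aₖqₖ₋₁ + qₖ₋₂ (with p₋₁=1, p₋₂=0, q₋₁=0, q₋₂=1):
  k=0: a=8, p=8, q=1
  k=1: a=19, p=153, q=19
  k=2: a=15, p=2303, q=286
  k=3: a=1, p=2456, q=305

2456/305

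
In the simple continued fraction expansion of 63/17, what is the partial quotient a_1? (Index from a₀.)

1

63 = 3·17 + 12   →  a_0 = 3
17 = 1·12 + 5   →  a_1 = 1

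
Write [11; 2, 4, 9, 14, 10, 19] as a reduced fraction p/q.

Using pₖ = aₖpₖ₋₁ + pₖ₋₂ and qₖ = aₖqₖ₋₁ + qₖ₋₂:
  k=0: a=11, p=11, q=1
  k=1: a=2, p=23, q=2
  k=2: a=4, p=103, q=9
  k=3: a=9, p=950, q=83
  k=4: a=14, p=13403, q=1171
  k=5: a=10, p=134980, q=11793
  k=6: a=19, p=2578023, q=225238

2578023/225238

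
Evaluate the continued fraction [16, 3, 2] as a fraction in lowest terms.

114/7

Fold from the inside: start with 2/1.
  3 + 1/2 = 7/2
  16 + 2/7 = 114/7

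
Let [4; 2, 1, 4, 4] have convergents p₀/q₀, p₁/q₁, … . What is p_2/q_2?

13/3

Using pₖ = aₖpₖ₋₁ + pₖ₋₂, qₖ = aₖqₖ₋₁ + qₖ₋₂ (with p₋₁=1, p₋₂=0, q₋₁=0, q₋₂=1):
  k=0: a=4, p=4, q=1
  k=1: a=2, p=9, q=2
  k=2: a=1, p=13, q=3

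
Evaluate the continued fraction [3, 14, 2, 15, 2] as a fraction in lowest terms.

Fold from the inside: start with 2/1.
  15 + 1/2 = 31/2
  2 + 2/31 = 64/31
  14 + 31/64 = 927/64
  3 + 64/927 = 2845/927

2845/927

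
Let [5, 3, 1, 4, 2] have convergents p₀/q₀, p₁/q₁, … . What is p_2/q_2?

Using pₖ = aₖpₖ₋₁ + pₖ₋₂, qₖ = aₖqₖ₋₁ + qₖ₋₂ (with p₋₁=1, p₋₂=0, q₋₁=0, q₋₂=1):
  k=0: a=5, p=5, q=1
  k=1: a=3, p=16, q=3
  k=2: a=1, p=21, q=4

21/4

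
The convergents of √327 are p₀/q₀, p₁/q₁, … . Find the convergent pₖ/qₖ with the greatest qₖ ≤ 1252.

7830/433

√327 = [18; 12, 36, …] (period length 2).
Convergents:
  p_0/q_0 = 18/1
  p_1/q_1 = 217/12
  p_2/q_2 = 7830/433
  p_3/q_3 = 94177/5208
q_2 = 433 ≤ 1252 < 5208 = q_3, so the answer is 7830/433.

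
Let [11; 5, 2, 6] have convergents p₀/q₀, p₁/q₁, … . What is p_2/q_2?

123/11

Using pₖ = aₖpₖ₋₁ + pₖ₋₂, qₖ = aₖqₖ₋₁ + qₖ₋₂ (with p₋₁=1, p₋₂=0, q₋₁=0, q₋₂=1):
  k=0: a=11, p=11, q=1
  k=1: a=5, p=56, q=5
  k=2: a=2, p=123, q=11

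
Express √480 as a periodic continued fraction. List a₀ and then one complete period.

[21; 1, 9, 1, 42]

a₀ = ⌊√480⌋ = 21.
With m₀=0, d₀=1 and mₖ₊₁ = dₖaₖ − mₖ, dₖ₊₁ = (n − mₖ₊₁²)/dₖ, aₖ₊₁ = ⌊(a₀+mₖ₊₁)/dₖ₊₁⌋:
  k=1: m=21, d=39, a=1
  k=2: m=18, d=4, a=9
  k=3: m=18, d=39, a=1
  k=4: m=21, d=1, a=42
d=1 and a=2a₀=42 at k=4, so the next step gives (m, d) = (21, 39) again — its k=1 value — and the period has length 4.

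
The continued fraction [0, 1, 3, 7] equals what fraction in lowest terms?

22/29

Fold from the inside: start with 7/1.
  3 + 1/7 = 22/7
  1 + 7/22 = 29/22
  0 + 22/29 = 22/29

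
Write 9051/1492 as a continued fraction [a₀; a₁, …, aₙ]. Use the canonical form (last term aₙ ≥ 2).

[6; 15, 14, 7]

9051 = 6*1492 + 99
1492 = 15*99 + 7
99 = 14*7 + 1
7 = 7*1 + 0  (stop)
So 9051/1492 = [6; 15, 14, 7].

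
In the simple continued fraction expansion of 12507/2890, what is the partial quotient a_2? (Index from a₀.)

19

12507 = 4·2890 + 947   →  a_0 = 4
2890 = 3·947 + 49   →  a_1 = 3
947 = 19·49 + 16   →  a_2 = 19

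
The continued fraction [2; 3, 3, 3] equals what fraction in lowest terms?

Using pₖ = aₖpₖ₋₁ + pₖ₋₂ and qₖ = aₖqₖ₋₁ + qₖ₋₂:
  k=0: a=2, p=2, q=1
  k=1: a=3, p=7, q=3
  k=2: a=3, p=23, q=10
  k=3: a=3, p=76, q=33

76/33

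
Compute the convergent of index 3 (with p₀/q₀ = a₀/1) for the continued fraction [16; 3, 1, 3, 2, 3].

244/15

Using pₖ = aₖpₖ₋₁ + pₖ₋₂, qₖ = aₖqₖ₋₁ + qₖ₋₂ (with p₋₁=1, p₋₂=0, q₋₁=0, q₋₂=1):
  k=0: a=16, p=16, q=1
  k=1: a=3, p=49, q=3
  k=2: a=1, p=65, q=4
  k=3: a=3, p=244, q=15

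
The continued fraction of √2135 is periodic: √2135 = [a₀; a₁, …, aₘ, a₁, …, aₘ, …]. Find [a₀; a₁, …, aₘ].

[46; 4, 1, 5, 1, 4, 92]

a₀ = ⌊√2135⌋ = 46.
With m₀=0, d₀=1 and mₖ₊₁ = dₖaₖ − mₖ, dₖ₊₁ = (n − mₖ₊₁²)/dₖ, aₖ₊₁ = ⌊(a₀+mₖ₊₁)/dₖ₊₁⌋:
  k=1: m=46, d=19, a=4
  k=2: m=30, d=65, a=1
  k=3: m=35, d=14, a=5
  k=4: m=35, d=65, a=1
  k=5: m=30, d=19, a=4
  k=6: m=46, d=1, a=92
d=1 and a=2a₀=92 at k=6, so the next step gives (m, d) = (46, 19) again — its k=1 value — and the period has length 6.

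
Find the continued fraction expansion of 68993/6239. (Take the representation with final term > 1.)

68993 = 11*6239 + 364
6239 = 17*364 + 51
364 = 7*51 + 7
51 = 7*7 + 2
7 = 3*2 + 1
2 = 2*1 + 0  (stop)
So 68993/6239 = [11; 17, 7, 7, 3, 2].

[11; 17, 7, 7, 3, 2]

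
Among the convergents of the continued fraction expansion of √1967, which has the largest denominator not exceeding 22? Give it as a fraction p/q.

√1967 = [44; 2, 1, 5, 1, 2, 88, …] (period length 6).
Convergents:
  p_0/q_0 = 44/1
  p_1/q_1 = 89/2
  p_2/q_2 = 133/3
  p_3/q_3 = 754/17
  p_4/q_4 = 887/20
  p_5/q_5 = 2528/57
q_4 = 20 ≤ 22 < 57 = q_5, so the answer is 887/20.

887/20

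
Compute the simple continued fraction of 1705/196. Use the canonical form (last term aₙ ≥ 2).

[8; 1, 2, 3, 9, 2]

1705 = 8·196 + 137
196 = 1·137 + 59
137 = 2·59 + 19
59 = 3·19 + 2
19 = 9·2 + 1
2 = 2·1 + 0  (stop)
So 1705/196 = [8; 1, 2, 3, 9, 2].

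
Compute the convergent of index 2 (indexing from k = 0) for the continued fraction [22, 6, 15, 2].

Using pₖ = aₖpₖ₋₁ + pₖ₋₂, qₖ = aₖqₖ₋₁ + qₖ₋₂ (with p₋₁=1, p₋₂=0, q₋₁=0, q₋₂=1):
  k=0: a=22, p=22, q=1
  k=1: a=6, p=133, q=6
  k=2: a=15, p=2017, q=91

2017/91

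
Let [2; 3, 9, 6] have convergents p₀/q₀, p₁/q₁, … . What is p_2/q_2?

65/28

Using pₖ = aₖpₖ₋₁ + pₖ₋₂, qₖ = aₖqₖ₋₁ + qₖ₋₂ (with p₋₁=1, p₋₂=0, q₋₁=0, q₋₂=1):
  k=0: a=2, p=2, q=1
  k=1: a=3, p=7, q=3
  k=2: a=9, p=65, q=28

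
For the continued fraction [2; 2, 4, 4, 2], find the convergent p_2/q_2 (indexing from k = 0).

22/9

Using pₖ = aₖpₖ₋₁ + pₖ₋₂, qₖ = aₖqₖ₋₁ + qₖ₋₂ (with p₋₁=1, p₋₂=0, q₋₁=0, q₋₂=1):
  k=0: a=2, p=2, q=1
  k=1: a=2, p=5, q=2
  k=2: a=4, p=22, q=9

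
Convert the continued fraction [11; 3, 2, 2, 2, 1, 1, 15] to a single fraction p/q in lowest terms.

Fold from the inside: start with 15/1.
  1 + 1/15 = 16/15
  1 + 15/16 = 31/16
  2 + 16/31 = 78/31
  2 + 31/78 = 187/78
  2 + 78/187 = 452/187
  3 + 187/452 = 1543/452
  11 + 452/1543 = 17425/1543

17425/1543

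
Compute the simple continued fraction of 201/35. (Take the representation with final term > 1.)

[5; 1, 2, 1, 8]

201 = 5×35 + 26
35 = 1×26 + 9
26 = 2×9 + 8
9 = 1×8 + 1
8 = 8×1 + 0  (stop)
So 201/35 = [5; 1, 2, 1, 8].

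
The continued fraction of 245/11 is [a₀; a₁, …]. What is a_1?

245 = 22·11 + 3   →  a_0 = 22
11 = 3·3 + 2   →  a_1 = 3

3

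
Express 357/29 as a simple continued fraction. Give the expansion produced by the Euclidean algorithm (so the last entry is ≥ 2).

357 = 12·29 + 9
29 = 3·9 + 2
9 = 4·2 + 1
2 = 2·1 + 0  (stop)
So 357/29 = [12; 3, 4, 2].

[12; 3, 4, 2]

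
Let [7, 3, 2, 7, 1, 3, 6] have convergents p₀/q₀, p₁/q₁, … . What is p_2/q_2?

51/7

Using pₖ = aₖpₖ₋₁ + pₖ₋₂, qₖ = aₖqₖ₋₁ + qₖ₋₂ (with p₋₁=1, p₋₂=0, q₋₁=0, q₋₂=1):
  k=0: a=7, p=7, q=1
  k=1: a=3, p=22, q=3
  k=2: a=2, p=51, q=7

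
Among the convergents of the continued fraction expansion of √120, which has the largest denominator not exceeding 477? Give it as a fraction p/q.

5050/461

√120 = [10; 1, 20, …] (period length 2).
Convergents:
  p_0/q_0 = 10/1
  p_1/q_1 = 11/1
  p_2/q_2 = 230/21
  p_3/q_3 = 241/22
  p_4/q_4 = 5050/461
  p_5/q_5 = 5291/483
q_4 = 461 ≤ 477 < 483 = q_5, so the answer is 5050/461.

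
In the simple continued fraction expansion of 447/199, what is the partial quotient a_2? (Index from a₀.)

16

447 = 2·199 + 49   →  a_0 = 2
199 = 4·49 + 3   →  a_1 = 4
49 = 16·3 + 1   →  a_2 = 16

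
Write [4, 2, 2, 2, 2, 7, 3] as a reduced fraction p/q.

Fold from the inside: start with 3/1.
  7 + 1/3 = 22/3
  2 + 3/22 = 47/22
  2 + 22/47 = 116/47
  2 + 47/116 = 279/116
  2 + 116/279 = 674/279
  4 + 279/674 = 2975/674

2975/674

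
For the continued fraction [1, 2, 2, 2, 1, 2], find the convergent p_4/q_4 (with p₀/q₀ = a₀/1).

Using pₖ = aₖpₖ₋₁ + pₖ₋₂, qₖ = aₖqₖ₋₁ + qₖ₋₂ (with p₋₁=1, p₋₂=0, q₋₁=0, q₋₂=1):
  k=0: a=1, p=1, q=1
  k=1: a=2, p=3, q=2
  k=2: a=2, p=7, q=5
  k=3: a=2, p=17, q=12
  k=4: a=1, p=24, q=17

24/17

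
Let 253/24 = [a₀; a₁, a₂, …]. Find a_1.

253 = 10·24 + 13   →  a_0 = 10
24 = 1·13 + 11   →  a_1 = 1

1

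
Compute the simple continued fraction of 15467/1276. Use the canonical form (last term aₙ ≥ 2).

15467 = 12×1276 + 155
1276 = 8×155 + 36
155 = 4×36 + 11
36 = 3×11 + 3
11 = 3×3 + 2
3 = 1×2 + 1
2 = 2×1 + 0  (stop)
So 15467/1276 = [12; 8, 4, 3, 3, 1, 2].

[12; 8, 4, 3, 3, 1, 2]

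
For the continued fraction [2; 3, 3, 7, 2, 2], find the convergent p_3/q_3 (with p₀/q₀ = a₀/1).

168/73

Using pₖ = aₖpₖ₋₁ + pₖ₋₂, qₖ = aₖqₖ₋₁ + qₖ₋₂ (with p₋₁=1, p₋₂=0, q₋₁=0, q₋₂=1):
  k=0: a=2, p=2, q=1
  k=1: a=3, p=7, q=3
  k=2: a=3, p=23, q=10
  k=3: a=7, p=168, q=73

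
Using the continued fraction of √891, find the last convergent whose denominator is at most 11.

√891 = [29; 1, 5, 1, 1, 1, 5, 1, 58, …] (period length 8).
Convergents:
  p_0/q_0 = 29/1
  p_1/q_1 = 30/1
  p_2/q_2 = 179/6
  p_3/q_3 = 209/7
  p_4/q_4 = 388/13
q_3 = 7 ≤ 11 < 13 = q_4, so the answer is 209/7.

209/7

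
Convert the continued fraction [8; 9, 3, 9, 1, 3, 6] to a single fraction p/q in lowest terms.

Fold from the inside: start with 6/1.
  3 + 1/6 = 19/6
  1 + 6/19 = 25/19
  9 + 19/25 = 244/25
  3 + 25/244 = 757/244
  9 + 244/757 = 7057/757
  8 + 757/7057 = 57213/7057

57213/7057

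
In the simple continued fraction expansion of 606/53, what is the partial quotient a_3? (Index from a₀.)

606 = 11·53 + 23   →  a_0 = 11
53 = 2·23 + 7   →  a_1 = 2
23 = 3·7 + 2   →  a_2 = 3
7 = 3·2 + 1   →  a_3 = 3

3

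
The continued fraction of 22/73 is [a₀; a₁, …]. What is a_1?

22 = 0·73 + 22   →  a_0 = 0
73 = 3·22 + 7   →  a_1 = 3

3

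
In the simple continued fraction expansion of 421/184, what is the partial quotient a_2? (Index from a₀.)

421 = 2·184 + 53   →  a_0 = 2
184 = 3·53 + 25   →  a_1 = 3
53 = 2·25 + 3   →  a_2 = 2

2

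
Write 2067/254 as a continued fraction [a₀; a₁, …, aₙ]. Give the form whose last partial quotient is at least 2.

2067 = 8*254 + 35
254 = 7*35 + 9
35 = 3*9 + 8
9 = 1*8 + 1
8 = 8*1 + 0  (stop)
So 2067/254 = [8; 7, 3, 1, 8].

[8; 7, 3, 1, 8]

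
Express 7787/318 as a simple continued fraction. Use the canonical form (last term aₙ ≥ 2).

[24; 2, 19, 2, 1, 2]

7787 = 24×318 + 155
318 = 2×155 + 8
155 = 19×8 + 3
8 = 2×3 + 2
3 = 1×2 + 1
2 = 2×1 + 0  (stop)
So 7787/318 = [24; 2, 19, 2, 1, 2].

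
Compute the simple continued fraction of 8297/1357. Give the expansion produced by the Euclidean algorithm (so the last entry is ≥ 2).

8297 = 6*1357 + 155
1357 = 8*155 + 117
155 = 1*117 + 38
117 = 3*38 + 3
38 = 12*3 + 2
3 = 1*2 + 1
2 = 2*1 + 0  (stop)
So 8297/1357 = [6; 8, 1, 3, 12, 1, 2].

[6; 8, 1, 3, 12, 1, 2]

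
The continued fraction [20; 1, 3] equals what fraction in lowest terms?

Fold from the inside: start with 3/1.
  1 + 1/3 = 4/3
  20 + 3/4 = 83/4

83/4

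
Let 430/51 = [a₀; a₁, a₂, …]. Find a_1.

2

430 = 8·51 + 22   →  a_0 = 8
51 = 2·22 + 7   →  a_1 = 2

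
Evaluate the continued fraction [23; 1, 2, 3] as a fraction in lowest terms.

Fold from the inside: start with 3/1.
  2 + 1/3 = 7/3
  1 + 3/7 = 10/7
  23 + 7/10 = 237/10

237/10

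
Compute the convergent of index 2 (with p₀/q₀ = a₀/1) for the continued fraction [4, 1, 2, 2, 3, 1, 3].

14/3

Using pₖ = aₖpₖ₋₁ + pₖ₋₂, qₖ = aₖqₖ₋₁ + qₖ₋₂ (with p₋₁=1, p₋₂=0, q₋₁=0, q₋₂=1):
  k=0: a=4, p=4, q=1
  k=1: a=1, p=5, q=1
  k=2: a=2, p=14, q=3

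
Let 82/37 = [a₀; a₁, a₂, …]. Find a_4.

1

82 = 2·37 + 8   →  a_0 = 2
37 = 4·8 + 5   →  a_1 = 4
8 = 1·5 + 3   →  a_2 = 1
5 = 1·3 + 2   →  a_3 = 1
3 = 1·2 + 1   →  a_4 = 1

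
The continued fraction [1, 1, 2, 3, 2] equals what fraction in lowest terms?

Fold from the inside: start with 2/1.
  3 + 1/2 = 7/2
  2 + 2/7 = 16/7
  1 + 7/16 = 23/16
  1 + 16/23 = 39/23

39/23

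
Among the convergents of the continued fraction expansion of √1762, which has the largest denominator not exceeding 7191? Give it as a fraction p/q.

148050/3527

√1762 = [41; 1, 40, 1, 82, …] (period length 4).
Convergents:
  p_0/q_0 = 41/1
  p_1/q_1 = 42/1
  p_2/q_2 = 1721/41
  p_3/q_3 = 1763/42
  p_4/q_4 = 146287/3485
  p_5/q_5 = 148050/3527
  p_6/q_6 = 6068287/144565
q_5 = 3527 ≤ 7191 < 144565 = q_6, so the answer is 148050/3527.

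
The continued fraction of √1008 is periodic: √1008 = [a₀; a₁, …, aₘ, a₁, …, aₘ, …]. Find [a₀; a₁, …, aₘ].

[31; 1, 2, 1, 62]

a₀ = ⌊√1008⌋ = 31.
With m₀=0, d₀=1 and mₖ₊₁ = dₖaₖ − mₖ, dₖ₊₁ = (n − mₖ₊₁²)/dₖ, aₖ₊₁ = ⌊(a₀+mₖ₊₁)/dₖ₊₁⌋:
  k=1: m=31, d=47, a=1
  k=2: m=16, d=16, a=2
  k=3: m=16, d=47, a=1
  k=4: m=31, d=1, a=62
d=1 and a=2a₀=62 at k=4, so the next step gives (m, d) = (31, 47) again — its k=1 value — and the period has length 4.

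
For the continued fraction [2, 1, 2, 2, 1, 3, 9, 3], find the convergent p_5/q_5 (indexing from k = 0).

100/37

Using pₖ = aₖpₖ₋₁ + pₖ₋₂, qₖ = aₖqₖ₋₁ + qₖ₋₂ (with p₋₁=1, p₋₂=0, q₋₁=0, q₋₂=1):
  k=0: a=2, p=2, q=1
  k=1: a=1, p=3, q=1
  k=2: a=2, p=8, q=3
  k=3: a=2, p=19, q=7
  k=4: a=1, p=27, q=10
  k=5: a=3, p=100, q=37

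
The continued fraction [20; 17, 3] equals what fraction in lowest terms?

Using pₖ = aₖpₖ₋₁ + pₖ₋₂ and qₖ = aₖqₖ₋₁ + qₖ₋₂:
  k=0: a=20, p=20, q=1
  k=1: a=17, p=341, q=17
  k=2: a=3, p=1043, q=52

1043/52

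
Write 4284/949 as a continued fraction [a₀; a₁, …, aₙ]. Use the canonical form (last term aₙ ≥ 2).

[4; 1, 1, 17, 13, 2]

4284 = 4·949 + 488
949 = 1·488 + 461
488 = 1·461 + 27
461 = 17·27 + 2
27 = 13·2 + 1
2 = 2·1 + 0  (stop)
So 4284/949 = [4; 1, 1, 17, 13, 2].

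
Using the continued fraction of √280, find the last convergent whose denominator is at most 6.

√280 = [16; 1, 2, 1, 2, 1, 32, …] (period length 6).
Convergents:
  p_0/q_0 = 16/1
  p_1/q_1 = 17/1
  p_2/q_2 = 50/3
  p_3/q_3 = 67/4
  p_4/q_4 = 184/11
q_3 = 4 ≤ 6 < 11 = q_4, so the answer is 67/4.

67/4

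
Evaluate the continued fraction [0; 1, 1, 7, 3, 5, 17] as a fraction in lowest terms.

2286/4297

Fold from the inside: start with 17/1.
  5 + 1/17 = 86/17
  3 + 17/86 = 275/86
  7 + 86/275 = 2011/275
  1 + 275/2011 = 2286/2011
  1 + 2011/2286 = 4297/2286
  0 + 2286/4297 = 2286/4297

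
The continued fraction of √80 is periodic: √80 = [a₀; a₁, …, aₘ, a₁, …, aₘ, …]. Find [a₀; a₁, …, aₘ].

a₀ = ⌊√80⌋ = 8.
With m₀=0, d₀=1 and mₖ₊₁ = dₖaₖ − mₖ, dₖ₊₁ = (n − mₖ₊₁²)/dₖ, aₖ₊₁ = ⌊(a₀+mₖ₊₁)/dₖ₊₁⌋:
  k=1: m=8, d=16, a=1
  k=2: m=8, d=1, a=16
d=1 and a=2a₀=16 at k=2, so the next step gives (m, d) = (8, 16) again — its k=1 value — and the period has length 2.

[8; 1, 16]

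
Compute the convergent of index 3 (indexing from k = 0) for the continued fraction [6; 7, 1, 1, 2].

Using pₖ = aₖpₖ₋₁ + pₖ₋₂, qₖ = aₖqₖ₋₁ + qₖ₋₂ (with p₋₁=1, p₋₂=0, q₋₁=0, q₋₂=1):
  k=0: a=6, p=6, q=1
  k=1: a=7, p=43, q=7
  k=2: a=1, p=49, q=8
  k=3: a=1, p=92, q=15

92/15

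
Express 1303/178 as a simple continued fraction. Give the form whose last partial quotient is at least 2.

[7; 3, 8, 7]

1303 = 7×178 + 57
178 = 3×57 + 7
57 = 8×7 + 1
7 = 7×1 + 0  (stop)
So 1303/178 = [7; 3, 8, 7].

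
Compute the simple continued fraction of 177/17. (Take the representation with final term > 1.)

177 = 10*17 + 7
17 = 2*7 + 3
7 = 2*3 + 1
3 = 3*1 + 0  (stop)
So 177/17 = [10; 2, 2, 3].

[10; 2, 2, 3]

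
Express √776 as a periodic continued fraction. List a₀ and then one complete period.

a₀ = ⌊√776⌋ = 27.
With m₀=0, d₀=1 and mₖ₊₁ = dₖaₖ − mₖ, dₖ₊₁ = (n − mₖ₊₁²)/dₖ, aₖ₊₁ = ⌊(a₀+mₖ₊₁)/dₖ₊₁⌋:
  k=1: m=27, d=47, a=1
  k=2: m=20, d=8, a=5
  k=3: m=20, d=47, a=1
  k=4: m=27, d=1, a=54
d=1 and a=2a₀=54 at k=4, so the next step gives (m, d) = (27, 47) again — its k=1 value — and the period has length 4.

[27; 1, 5, 1, 54]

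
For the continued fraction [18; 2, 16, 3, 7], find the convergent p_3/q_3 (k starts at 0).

Using pₖ = aₖpₖ₋₁ + pₖ₋₂, qₖ = aₖqₖ₋₁ + qₖ₋₂ (with p₋₁=1, p₋₂=0, q₋₁=0, q₋₂=1):
  k=0: a=18, p=18, q=1
  k=1: a=2, p=37, q=2
  k=2: a=16, p=610, q=33
  k=3: a=3, p=1867, q=101

1867/101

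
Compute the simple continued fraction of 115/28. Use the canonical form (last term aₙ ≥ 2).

115 = 4×28 + 3
28 = 9×3 + 1
3 = 3×1 + 0  (stop)
So 115/28 = [4; 9, 3].

[4; 9, 3]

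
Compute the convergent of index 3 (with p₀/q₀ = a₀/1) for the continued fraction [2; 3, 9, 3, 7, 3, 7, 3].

Using pₖ = aₖpₖ₋₁ + pₖ₋₂, qₖ = aₖqₖ₋₁ + qₖ₋₂ (with p₋₁=1, p₋₂=0, q₋₁=0, q₋₂=1):
  k=0: a=2, p=2, q=1
  k=1: a=3, p=7, q=3
  k=2: a=9, p=65, q=28
  k=3: a=3, p=202, q=87

202/87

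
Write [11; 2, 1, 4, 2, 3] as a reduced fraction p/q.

Using pₖ = aₖpₖ₋₁ + pₖ₋₂ and qₖ = aₖqₖ₋₁ + qₖ₋₂:
  k=0: a=11, p=11, q=1
  k=1: a=2, p=23, q=2
  k=2: a=1, p=34, q=3
  k=3: a=4, p=159, q=14
  k=4: a=2, p=352, q=31
  k=5: a=3, p=1215, q=107

1215/107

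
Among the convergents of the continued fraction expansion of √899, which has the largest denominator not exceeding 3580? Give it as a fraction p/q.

106111/3539

√899 = [29; 1, 58, …] (period length 2).
Convergents:
  p_0/q_0 = 29/1
  p_1/q_1 = 30/1
  p_2/q_2 = 1769/59
  p_3/q_3 = 1799/60
  p_4/q_4 = 106111/3539
  p_5/q_5 = 107910/3599
q_4 = 3539 ≤ 3580 < 3599 = q_5, so the answer is 106111/3539.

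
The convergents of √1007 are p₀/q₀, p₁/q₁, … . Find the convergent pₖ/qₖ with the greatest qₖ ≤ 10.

127/4

√1007 = [31; 1, 2, 1, 2, 1, 62, …] (period length 6).
Convergents:
  p_0/q_0 = 31/1
  p_1/q_1 = 32/1
  p_2/q_2 = 95/3
  p_3/q_3 = 127/4
  p_4/q_4 = 349/11
q_3 = 4 ≤ 10 < 11 = q_4, so the answer is 127/4.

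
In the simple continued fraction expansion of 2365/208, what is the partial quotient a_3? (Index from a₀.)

2

2365 = 11·208 + 77   →  a_0 = 11
208 = 2·77 + 54   →  a_1 = 2
77 = 1·54 + 23   →  a_2 = 1
54 = 2·23 + 8   →  a_3 = 2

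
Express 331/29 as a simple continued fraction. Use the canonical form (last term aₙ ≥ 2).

[11; 2, 2, 2, 2]

331 = 11×29 + 12
29 = 2×12 + 5
12 = 2×5 + 2
5 = 2×2 + 1
2 = 2×1 + 0  (stop)
So 331/29 = [11; 2, 2, 2, 2].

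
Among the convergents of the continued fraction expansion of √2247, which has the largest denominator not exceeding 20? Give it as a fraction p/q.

√2247 = [47; 2, 2, 15, 2, 2, 94, …] (period length 6).
Convergents:
  p_0/q_0 = 47/1
  p_1/q_1 = 95/2
  p_2/q_2 = 237/5
  p_3/q_3 = 3650/77
q_2 = 5 ≤ 20 < 77 = q_3, so the answer is 237/5.

237/5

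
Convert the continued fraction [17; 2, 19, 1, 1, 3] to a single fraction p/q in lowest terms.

4914/281

Fold from the inside: start with 3/1.
  1 + 1/3 = 4/3
  1 + 3/4 = 7/4
  19 + 4/7 = 137/7
  2 + 7/137 = 281/137
  17 + 137/281 = 4914/281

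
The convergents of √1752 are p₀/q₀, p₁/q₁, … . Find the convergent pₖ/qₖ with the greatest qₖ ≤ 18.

√1752 = [41; 1, 5, 1, 82, …] (period length 4).
Convergents:
  p_0/q_0 = 41/1
  p_1/q_1 = 42/1
  p_2/q_2 = 251/6
  p_3/q_3 = 293/7
  p_4/q_4 = 24277/580
q_3 = 7 ≤ 18 < 580 = q_4, so the answer is 293/7.

293/7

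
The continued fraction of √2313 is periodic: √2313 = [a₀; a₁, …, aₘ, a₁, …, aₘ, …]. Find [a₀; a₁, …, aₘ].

a₀ = ⌊√2313⌋ = 48.
With m₀=0, d₀=1 and mₖ₊₁ = dₖaₖ − mₖ, dₖ₊₁ = (n − mₖ₊₁²)/dₖ, aₖ₊₁ = ⌊(a₀+mₖ₊₁)/dₖ₊₁⌋:
  k=1: m=48, d=9, a=10
  k=2: m=42, d=61, a=1
  k=3: m=19, d=32, a=2
  k=4: m=45, d=9, a=10
  k=5: m=45, d=32, a=2
  k=6: m=19, d=61, a=1
  k=7: m=42, d=9, a=10
  k=8: m=48, d=1, a=96
d=1 and a=2a₀=96 at k=8, so the next step gives (m, d) = (48, 9) again — its k=1 value — and the period has length 8.

[48; 10, 1, 2, 10, 2, 1, 10, 96]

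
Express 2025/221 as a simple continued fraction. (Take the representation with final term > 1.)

[9; 6, 7, 5]

2025 = 9×221 + 36
221 = 6×36 + 5
36 = 7×5 + 1
5 = 5×1 + 0  (stop)
So 2025/221 = [9; 6, 7, 5].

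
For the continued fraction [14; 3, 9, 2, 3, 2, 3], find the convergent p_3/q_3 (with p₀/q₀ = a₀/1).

Using pₖ = aₖpₖ₋₁ + pₖ₋₂, qₖ = aₖqₖ₋₁ + qₖ₋₂ (with p₋₁=1, p₋₂=0, q₋₁=0, q₋₂=1):
  k=0: a=14, p=14, q=1
  k=1: a=3, p=43, q=3
  k=2: a=9, p=401, q=28
  k=3: a=2, p=845, q=59

845/59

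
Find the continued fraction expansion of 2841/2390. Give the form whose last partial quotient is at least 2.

2841 = 1×2390 + 451
2390 = 5×451 + 135
451 = 3×135 + 46
135 = 2×46 + 43
46 = 1×43 + 3
43 = 14×3 + 1
3 = 3×1 + 0  (stop)
So 2841/2390 = [1; 5, 3, 2, 1, 14, 3].

[1; 5, 3, 2, 1, 14, 3]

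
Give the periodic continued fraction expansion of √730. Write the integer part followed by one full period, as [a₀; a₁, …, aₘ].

[27; 54]

a₀ = ⌊√730⌋ = 27.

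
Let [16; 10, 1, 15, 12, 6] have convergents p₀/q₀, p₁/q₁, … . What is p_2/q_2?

177/11

Using pₖ = aₖpₖ₋₁ + pₖ₋₂, qₖ = aₖqₖ₋₁ + qₖ₋₂ (with p₋₁=1, p₋₂=0, q₋₁=0, q₋₂=1):
  k=0: a=16, p=16, q=1
  k=1: a=10, p=161, q=10
  k=2: a=1, p=177, q=11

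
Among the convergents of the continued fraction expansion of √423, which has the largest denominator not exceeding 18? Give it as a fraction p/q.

√423 = [20; 1, 1, 3, 4, 3, 1, 1, 40, …] (period length 8).
Convergents:
  p_0/q_0 = 20/1
  p_1/q_1 = 21/1
  p_2/q_2 = 41/2
  p_3/q_3 = 144/7
  p_4/q_4 = 617/30
q_3 = 7 ≤ 18 < 30 = q_4, so the answer is 144/7.

144/7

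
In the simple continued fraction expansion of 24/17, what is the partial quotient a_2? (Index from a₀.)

2

24 = 1·17 + 7   →  a_0 = 1
17 = 2·7 + 3   →  a_1 = 2
7 = 2·3 + 1   →  a_2 = 2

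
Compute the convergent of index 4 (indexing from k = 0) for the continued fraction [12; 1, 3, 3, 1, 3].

Using pₖ = aₖpₖ₋₁ + pₖ₋₂, qₖ = aₖqₖ₋₁ + qₖ₋₂ (with p₋₁=1, p₋₂=0, q₋₁=0, q₋₂=1):
  k=0: a=12, p=12, q=1
  k=1: a=1, p=13, q=1
  k=2: a=3, p=51, q=4
  k=3: a=3, p=166, q=13
  k=4: a=1, p=217, q=17

217/17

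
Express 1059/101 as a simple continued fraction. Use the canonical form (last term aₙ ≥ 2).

1059 = 10·101 + 49
101 = 2·49 + 3
49 = 16·3 + 1
3 = 3·1 + 0  (stop)
So 1059/101 = [10; 2, 16, 3].

[10; 2, 16, 3]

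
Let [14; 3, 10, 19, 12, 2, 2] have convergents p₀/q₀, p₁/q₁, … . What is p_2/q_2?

Using pₖ = aₖpₖ₋₁ + pₖ₋₂, qₖ = aₖqₖ₋₁ + qₖ₋₂ (with p₋₁=1, p₋₂=0, q₋₁=0, q₋₂=1):
  k=0: a=14, p=14, q=1
  k=1: a=3, p=43, q=3
  k=2: a=10, p=444, q=31

444/31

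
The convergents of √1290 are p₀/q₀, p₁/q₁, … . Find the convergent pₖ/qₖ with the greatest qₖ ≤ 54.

431/12

√1290 = [35; 1, 10, 1, 70, …] (period length 4).
Convergents:
  p_0/q_0 = 35/1
  p_1/q_1 = 36/1
  p_2/q_2 = 395/11
  p_3/q_3 = 431/12
  p_4/q_4 = 30565/851
q_3 = 12 ≤ 54 < 851 = q_4, so the answer is 431/12.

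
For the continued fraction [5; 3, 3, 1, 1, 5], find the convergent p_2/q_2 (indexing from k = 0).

53/10

Using pₖ = aₖpₖ₋₁ + pₖ₋₂, qₖ = aₖqₖ₋₁ + qₖ₋₂ (with p₋₁=1, p₋₂=0, q₋₁=0, q₋₂=1):
  k=0: a=5, p=5, q=1
  k=1: a=3, p=16, q=3
  k=2: a=3, p=53, q=10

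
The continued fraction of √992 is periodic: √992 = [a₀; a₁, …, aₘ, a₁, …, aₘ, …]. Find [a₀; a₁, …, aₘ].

[31; 2, 62]

a₀ = ⌊√992⌋ = 31.
With m₀=0, d₀=1 and mₖ₊₁ = dₖaₖ − mₖ, dₖ₊₁ = (n − mₖ₊₁²)/dₖ, aₖ₊₁ = ⌊(a₀+mₖ₊₁)/dₖ₊₁⌋:
  k=1: m=31, d=31, a=2
  k=2: m=31, d=1, a=62
d=1 and a=2a₀=62 at k=2, so the next step gives (m, d) = (31, 31) again — its k=1 value — and the period has length 2.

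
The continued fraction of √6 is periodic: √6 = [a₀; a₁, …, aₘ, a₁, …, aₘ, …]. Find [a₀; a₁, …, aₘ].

[2; 2, 4]

a₀ = ⌊√6⌋ = 2.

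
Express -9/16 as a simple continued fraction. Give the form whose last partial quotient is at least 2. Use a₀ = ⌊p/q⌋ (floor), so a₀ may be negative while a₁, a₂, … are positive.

-9 = -1·16 + 7
16 = 2·7 + 2
7 = 3·2 + 1
2 = 2·1 + 0  (stop)
So -9/16 = [-1; 2, 3, 2].

[-1; 2, 3, 2]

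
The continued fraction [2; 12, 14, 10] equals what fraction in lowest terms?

3545/1702

Using pₖ = aₖpₖ₋₁ + pₖ₋₂ and qₖ = aₖqₖ₋₁ + qₖ₋₂:
  k=0: a=2, p=2, q=1
  k=1: a=12, p=25, q=12
  k=2: a=14, p=352, q=169
  k=3: a=10, p=3545, q=1702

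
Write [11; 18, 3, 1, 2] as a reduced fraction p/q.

2222/201

Using pₖ = aₖpₖ₋₁ + pₖ₋₂ and qₖ = aₖqₖ₋₁ + qₖ₋₂:
  k=0: a=11, p=11, q=1
  k=1: a=18, p=199, q=18
  k=2: a=3, p=608, q=55
  k=3: a=1, p=807, q=73
  k=4: a=2, p=2222, q=201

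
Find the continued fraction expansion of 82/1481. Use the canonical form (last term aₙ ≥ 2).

82 = 0×1481 + 82
1481 = 18×82 + 5
82 = 16×5 + 2
5 = 2×2 + 1
2 = 2×1 + 0  (stop)
So 82/1481 = [0; 18, 16, 2, 2].

[0; 18, 16, 2, 2]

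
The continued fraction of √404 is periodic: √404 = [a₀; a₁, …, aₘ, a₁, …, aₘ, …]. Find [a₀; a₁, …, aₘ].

[20; 10, 40]

a₀ = ⌊√404⌋ = 20.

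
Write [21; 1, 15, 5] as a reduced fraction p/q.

1777/81

Using pₖ = aₖpₖ₋₁ + pₖ₋₂ and qₖ = aₖqₖ₋₁ + qₖ₋₂:
  k=0: a=21, p=21, q=1
  k=1: a=1, p=22, q=1
  k=2: a=15, p=351, q=16
  k=3: a=5, p=1777, q=81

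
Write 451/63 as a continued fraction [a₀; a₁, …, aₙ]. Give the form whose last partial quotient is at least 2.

[7; 6, 3, 3]

451 = 7×63 + 10
63 = 6×10 + 3
10 = 3×3 + 1
3 = 3×1 + 0  (stop)
So 451/63 = [7; 6, 3, 3].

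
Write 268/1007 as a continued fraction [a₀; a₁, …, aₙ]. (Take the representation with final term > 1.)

[0; 3, 1, 3, 8, 8]

268 = 0×1007 + 268
1007 = 3×268 + 203
268 = 1×203 + 65
203 = 3×65 + 8
65 = 8×8 + 1
8 = 8×1 + 0  (stop)
So 268/1007 = [0; 3, 1, 3, 8, 8].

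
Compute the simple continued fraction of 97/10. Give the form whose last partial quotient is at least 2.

97 = 9×10 + 7
10 = 1×7 + 3
7 = 2×3 + 1
3 = 3×1 + 0  (stop)
So 97/10 = [9; 1, 2, 3].

[9; 1, 2, 3]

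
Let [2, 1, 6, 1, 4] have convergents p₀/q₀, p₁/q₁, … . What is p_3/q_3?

23/8

Using pₖ = aₖpₖ₋₁ + pₖ₋₂, qₖ = aₖqₖ₋₁ + qₖ₋₂ (with p₋₁=1, p₋₂=0, q₋₁=0, q₋₂=1):
  k=0: a=2, p=2, q=1
  k=1: a=1, p=3, q=1
  k=2: a=6, p=20, q=7
  k=3: a=1, p=23, q=8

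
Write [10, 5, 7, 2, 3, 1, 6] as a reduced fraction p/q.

Fold from the inside: start with 6/1.
  1 + 1/6 = 7/6
  3 + 6/7 = 27/7
  2 + 7/27 = 61/27
  7 + 27/61 = 454/61
  5 + 61/454 = 2331/454
  10 + 454/2331 = 23764/2331

23764/2331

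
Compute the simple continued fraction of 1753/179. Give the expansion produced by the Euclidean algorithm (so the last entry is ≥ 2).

1753 = 9·179 + 142
179 = 1·142 + 37
142 = 3·37 + 31
37 = 1·31 + 6
31 = 5·6 + 1
6 = 6·1 + 0  (stop)
So 1753/179 = [9; 1, 3, 1, 5, 6].

[9; 1, 3, 1, 5, 6]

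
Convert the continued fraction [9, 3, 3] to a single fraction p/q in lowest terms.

93/10

Using pₖ = aₖpₖ₋₁ + pₖ₋₂ and qₖ = aₖqₖ₋₁ + qₖ₋₂:
  k=0: a=9, p=9, q=1
  k=1: a=3, p=28, q=3
  k=2: a=3, p=93, q=10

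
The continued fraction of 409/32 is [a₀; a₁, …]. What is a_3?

409 = 12·32 + 25   →  a_0 = 12
32 = 1·25 + 7   →  a_1 = 1
25 = 3·7 + 4   →  a_2 = 3
7 = 1·4 + 3   →  a_3 = 1

1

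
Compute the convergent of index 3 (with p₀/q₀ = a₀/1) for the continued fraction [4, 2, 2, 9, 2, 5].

Using pₖ = aₖpₖ₋₁ + pₖ₋₂, qₖ = aₖqₖ₋₁ + qₖ₋₂ (with p₋₁=1, p₋₂=0, q₋₁=0, q₋₂=1):
  k=0: a=4, p=4, q=1
  k=1: a=2, p=9, q=2
  k=2: a=2, p=22, q=5
  k=3: a=9, p=207, q=47

207/47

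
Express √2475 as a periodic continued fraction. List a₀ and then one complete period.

a₀ = ⌊√2475⌋ = 49.
With m₀=0, d₀=1 and mₖ₊₁ = dₖaₖ − mₖ, dₖ₊₁ = (n − mₖ₊₁²)/dₖ, aₖ₊₁ = ⌊(a₀+mₖ₊₁)/dₖ₊₁⌋:
  k=1: m=49, d=74, a=1
  k=2: m=25, d=25, a=2
  k=3: m=25, d=74, a=1
  k=4: m=49, d=1, a=98
d=1 and a=2a₀=98 at k=4, so the next step gives (m, d) = (49, 74) again — its k=1 value — and the period has length 4.

[49; 1, 2, 1, 98]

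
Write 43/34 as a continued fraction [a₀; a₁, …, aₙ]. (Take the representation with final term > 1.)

[1; 3, 1, 3, 2]

43 = 1×34 + 9
34 = 3×9 + 7
9 = 1×7 + 2
7 = 3×2 + 1
2 = 2×1 + 0  (stop)
So 43/34 = [1; 3, 1, 3, 2].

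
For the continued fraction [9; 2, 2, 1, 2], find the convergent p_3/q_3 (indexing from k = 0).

66/7

Using pₖ = aₖpₖ₋₁ + pₖ₋₂, qₖ = aₖqₖ₋₁ + qₖ₋₂ (with p₋₁=1, p₋₂=0, q₋₁=0, q₋₂=1):
  k=0: a=9, p=9, q=1
  k=1: a=2, p=19, q=2
  k=2: a=2, p=47, q=5
  k=3: a=1, p=66, q=7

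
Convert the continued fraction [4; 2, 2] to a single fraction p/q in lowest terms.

Fold from the inside: start with 2/1.
  2 + 1/2 = 5/2
  4 + 2/5 = 22/5

22/5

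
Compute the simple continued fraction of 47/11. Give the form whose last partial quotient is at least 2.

47 = 4·11 + 3
11 = 3·3 + 2
3 = 1·2 + 1
2 = 2·1 + 0  (stop)
So 47/11 = [4; 3, 1, 2].

[4; 3, 1, 2]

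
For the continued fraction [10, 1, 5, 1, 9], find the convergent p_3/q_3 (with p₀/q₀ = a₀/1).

Using pₖ = aₖpₖ₋₁ + pₖ₋₂, qₖ = aₖqₖ₋₁ + qₖ₋₂ (with p₋₁=1, p₋₂=0, q₋₁=0, q₋₂=1):
  k=0: a=10, p=10, q=1
  k=1: a=1, p=11, q=1
  k=2: a=5, p=65, q=6
  k=3: a=1, p=76, q=7

76/7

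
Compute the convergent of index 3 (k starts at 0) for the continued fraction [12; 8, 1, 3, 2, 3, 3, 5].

424/35

Using pₖ = aₖpₖ₋₁ + pₖ₋₂, qₖ = aₖqₖ₋₁ + qₖ₋₂ (with p₋₁=1, p₋₂=0, q₋₁=0, q₋₂=1):
  k=0: a=12, p=12, q=1
  k=1: a=8, p=97, q=8
  k=2: a=1, p=109, q=9
  k=3: a=3, p=424, q=35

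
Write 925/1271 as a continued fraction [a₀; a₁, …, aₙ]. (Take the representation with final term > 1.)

[0; 1, 2, 1, 2, 16, 7]

925 = 0×1271 + 925
1271 = 1×925 + 346
925 = 2×346 + 233
346 = 1×233 + 113
233 = 2×113 + 7
113 = 16×7 + 1
7 = 7×1 + 0  (stop)
So 925/1271 = [0; 1, 2, 1, 2, 16, 7].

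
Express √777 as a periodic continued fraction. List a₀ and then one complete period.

a₀ = ⌊√777⌋ = 27.
With m₀=0, d₀=1 and mₖ₊₁ = dₖaₖ − mₖ, dₖ₊₁ = (n − mₖ₊₁²)/dₖ, aₖ₊₁ = ⌊(a₀+mₖ₊₁)/dₖ₊₁⌋:
  k=1: m=27, d=48, a=1
  k=2: m=21, d=7, a=6
  k=3: m=21, d=48, a=1
  k=4: m=27, d=1, a=54
d=1 and a=2a₀=54 at k=4, so the next step gives (m, d) = (27, 48) again — its k=1 value — and the period has length 4.

[27; 1, 6, 1, 54]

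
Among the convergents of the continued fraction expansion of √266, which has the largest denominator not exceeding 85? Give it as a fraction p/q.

685/42

√266 = [16; 3, 4, 3, 32, …] (period length 4).
Convergents:
  p_0/q_0 = 16/1
  p_1/q_1 = 49/3
  p_2/q_2 = 212/13
  p_3/q_3 = 685/42
  p_4/q_4 = 22132/1357
q_3 = 42 ≤ 85 < 1357 = q_4, so the answer is 685/42.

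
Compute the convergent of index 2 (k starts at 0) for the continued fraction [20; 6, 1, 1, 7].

Using pₖ = aₖpₖ₋₁ + pₖ₋₂, qₖ = aₖqₖ₋₁ + qₖ₋₂ (with p₋₁=1, p₋₂=0, q₋₁=0, q₋₂=1):
  k=0: a=20, p=20, q=1
  k=1: a=6, p=121, q=6
  k=2: a=1, p=141, q=7

141/7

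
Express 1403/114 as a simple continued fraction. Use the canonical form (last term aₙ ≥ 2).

[12; 3, 3, 1, 8]

1403 = 12·114 + 35
114 = 3·35 + 9
35 = 3·9 + 8
9 = 1·8 + 1
8 = 8·1 + 0  (stop)
So 1403/114 = [12; 3, 3, 1, 8].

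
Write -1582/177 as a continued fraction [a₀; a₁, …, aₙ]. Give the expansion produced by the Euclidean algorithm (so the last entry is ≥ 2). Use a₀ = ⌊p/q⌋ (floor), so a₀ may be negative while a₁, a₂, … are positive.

-1582 = -9*177 + 11
177 = 16*11 + 1
11 = 11*1 + 0  (stop)
So -1582/177 = [-9; 16, 11].

[-9; 16, 11]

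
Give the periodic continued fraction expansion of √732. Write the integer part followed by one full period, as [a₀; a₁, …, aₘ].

a₀ = ⌊√732⌋ = 27.
With m₀=0, d₀=1 and mₖ₊₁ = dₖaₖ − mₖ, dₖ₊₁ = (n − mₖ₊₁²)/dₖ, aₖ₊₁ = ⌊(a₀+mₖ₊₁)/dₖ₊₁⌋:
  k=1: m=27, d=3, a=18
  k=2: m=27, d=1, a=54
d=1 and a=2a₀=54 at k=2, so the next step gives (m, d) = (27, 3) again — its k=1 value — and the period has length 2.

[27; 18, 54]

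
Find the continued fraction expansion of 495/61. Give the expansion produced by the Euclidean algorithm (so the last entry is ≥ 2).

[8; 8, 1, 2, 2]

495 = 8*61 + 7
61 = 8*7 + 5
7 = 1*5 + 2
5 = 2*2 + 1
2 = 2*1 + 0  (stop)
So 495/61 = [8; 8, 1, 2, 2].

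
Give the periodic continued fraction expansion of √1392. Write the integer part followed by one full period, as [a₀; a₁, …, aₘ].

a₀ = ⌊√1392⌋ = 37.
With m₀=0, d₀=1 and mₖ₊₁ = dₖaₖ − mₖ, dₖ₊₁ = (n − mₖ₊₁²)/dₖ, aₖ₊₁ = ⌊(a₀+mₖ₊₁)/dₖ₊₁⌋:
  k=1: m=37, d=23, a=3
  k=2: m=32, d=16, a=4
  k=3: m=32, d=23, a=3
  k=4: m=37, d=1, a=74
d=1 and a=2a₀=74 at k=4, so the next step gives (m, d) = (37, 23) again — its k=1 value — and the period has length 4.

[37; 3, 4, 3, 74]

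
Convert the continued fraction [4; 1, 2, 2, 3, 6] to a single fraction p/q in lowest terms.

711/151

Fold from the inside: start with 6/1.
  3 + 1/6 = 19/6
  2 + 6/19 = 44/19
  2 + 19/44 = 107/44
  1 + 44/107 = 151/107
  4 + 107/151 = 711/151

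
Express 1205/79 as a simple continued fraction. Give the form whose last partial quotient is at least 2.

[15; 3, 1, 19]

1205 = 15·79 + 20
79 = 3·20 + 19
20 = 1·19 + 1
19 = 19·1 + 0  (stop)
So 1205/79 = [15; 3, 1, 19].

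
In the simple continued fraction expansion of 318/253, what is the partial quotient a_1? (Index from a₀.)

318 = 1·253 + 65   →  a_0 = 1
253 = 3·65 + 58   →  a_1 = 3

3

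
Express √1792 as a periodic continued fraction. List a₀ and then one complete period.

[42; 3, 84]

a₀ = ⌊√1792⌋ = 42.
With m₀=0, d₀=1 and mₖ₊₁ = dₖaₖ − mₖ, dₖ₊₁ = (n − mₖ₊₁²)/dₖ, aₖ₊₁ = ⌊(a₀+mₖ₊₁)/dₖ₊₁⌋:
  k=1: m=42, d=28, a=3
  k=2: m=42, d=1, a=84
d=1 and a=2a₀=84 at k=2, so the next step gives (m, d) = (42, 28) again — its k=1 value — and the period has length 2.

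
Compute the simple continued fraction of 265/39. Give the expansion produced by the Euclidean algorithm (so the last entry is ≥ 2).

265 = 6·39 + 31
39 = 1·31 + 8
31 = 3·8 + 7
8 = 1·7 + 1
7 = 7·1 + 0  (stop)
So 265/39 = [6; 1, 3, 1, 7].

[6; 1, 3, 1, 7]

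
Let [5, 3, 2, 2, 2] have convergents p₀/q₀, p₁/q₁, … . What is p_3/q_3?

Using pₖ = aₖpₖ₋₁ + pₖ₋₂, qₖ = aₖqₖ₋₁ + qₖ₋₂ (with p₋₁=1, p₋₂=0, q₋₁=0, q₋₂=1):
  k=0: a=5, p=5, q=1
  k=1: a=3, p=16, q=3
  k=2: a=2, p=37, q=7
  k=3: a=2, p=90, q=17

90/17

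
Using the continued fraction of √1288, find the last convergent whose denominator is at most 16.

√1288 = [35; 1, 7, 1, 70, …] (period length 4).
Convergents:
  p_0/q_0 = 35/1
  p_1/q_1 = 36/1
  p_2/q_2 = 287/8
  p_3/q_3 = 323/9
  p_4/q_4 = 22897/638
q_3 = 9 ≤ 16 < 638 = q_4, so the answer is 323/9.

323/9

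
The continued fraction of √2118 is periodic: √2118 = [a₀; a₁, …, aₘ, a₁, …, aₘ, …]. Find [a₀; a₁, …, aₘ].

[46; 46, 92]

a₀ = ⌊√2118⌋ = 46.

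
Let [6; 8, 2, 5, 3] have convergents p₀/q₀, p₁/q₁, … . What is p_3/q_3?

569/93

Using pₖ = aₖpₖ₋₁ + pₖ₋₂, qₖ = aₖqₖ₋₁ + qₖ₋₂ (with p₋₁=1, p₋₂=0, q₋₁=0, q₋₂=1):
  k=0: a=6, p=6, q=1
  k=1: a=8, p=49, q=8
  k=2: a=2, p=104, q=17
  k=3: a=5, p=569, q=93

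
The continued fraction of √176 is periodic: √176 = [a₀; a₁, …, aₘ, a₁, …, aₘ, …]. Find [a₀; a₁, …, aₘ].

a₀ = ⌊√176⌋ = 13.
With m₀=0, d₀=1 and mₖ₊₁ = dₖaₖ − mₖ, dₖ₊₁ = (n − mₖ₊₁²)/dₖ, aₖ₊₁ = ⌊(a₀+mₖ₊₁)/dₖ₊₁⌋:
  k=1: m=13, d=7, a=3
  k=2: m=8, d=16, a=1
  k=3: m=8, d=7, a=3
  k=4: m=13, d=1, a=26
d=1 and a=2a₀=26 at k=4, so the next step gives (m, d) = (13, 7) again — its k=1 value — and the period has length 4.

[13; 3, 1, 3, 26]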